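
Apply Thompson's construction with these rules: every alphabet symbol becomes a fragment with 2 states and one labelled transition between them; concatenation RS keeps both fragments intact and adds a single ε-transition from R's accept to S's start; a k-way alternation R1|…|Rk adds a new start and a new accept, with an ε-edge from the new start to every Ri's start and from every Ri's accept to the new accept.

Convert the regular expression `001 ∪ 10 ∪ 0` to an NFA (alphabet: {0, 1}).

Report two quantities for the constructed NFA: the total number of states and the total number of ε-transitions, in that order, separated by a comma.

By structural recursion:
Each of the 6 symbol leaves contributes 2 states and 0 ε-transitions.
  001 : 6 states, 2 ε-transitions
  10 : 4 states, 1 ε-transition
  001 ∪ 10 ∪ 0 : 14 states, 9 ε-transitions

14, 9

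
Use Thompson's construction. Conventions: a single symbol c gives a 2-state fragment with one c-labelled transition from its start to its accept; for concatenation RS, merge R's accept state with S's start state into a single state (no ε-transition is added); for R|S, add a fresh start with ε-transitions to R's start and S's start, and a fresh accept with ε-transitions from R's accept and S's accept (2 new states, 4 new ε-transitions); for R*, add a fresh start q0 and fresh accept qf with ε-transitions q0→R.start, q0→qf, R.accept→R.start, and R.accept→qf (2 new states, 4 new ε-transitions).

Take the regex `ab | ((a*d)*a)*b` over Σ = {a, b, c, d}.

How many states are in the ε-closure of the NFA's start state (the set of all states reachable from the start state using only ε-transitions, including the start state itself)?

9

Let C(F) = |ε-closure(F.start)| within fragment F, and note whether F accepts ε. Symbol fragments have C = 1 and do not accept ε. Then:
  ab : same as the first factor's closure: |closure| = 1
  a* : |closure| = 1 (new start) + 1 (body) + 1 (new accept) = 3
  a*d : the left operand accepts ε, so the closure extends into the next operand (the shared merged state is already counted); |closure| = 3 + (1−1) = 3
  (a*d)* : |closure| = 1 (new start) + 3 (body) + 1 (new accept) = 5
  (a*d)*a : |closure| = 5 + (1−1) = 5 (closure spills across the concat boundary because the left factor accepts ε)
  ((a*d)*a)* : new start has ε-edges to the inner start and to the new accept, so |closure| = 2 + 5 = 7
  ((a*d)*a)*b : the left operand accepts ε, so the closure extends into the next operand (the shared merged state is already counted); |closure| = 7 + (1−1) = 7
  ab | ((a*d)*a)*b : |closure| = 1 + 1 + 7 = 9 (the new accept is not ε-reachable since no branch accepts ε)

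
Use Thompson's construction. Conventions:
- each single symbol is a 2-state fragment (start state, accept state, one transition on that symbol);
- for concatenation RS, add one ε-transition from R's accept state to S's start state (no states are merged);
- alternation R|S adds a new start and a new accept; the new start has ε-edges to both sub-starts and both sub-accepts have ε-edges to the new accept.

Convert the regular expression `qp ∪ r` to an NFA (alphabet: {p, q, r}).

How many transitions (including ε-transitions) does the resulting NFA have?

Recursing over subexpressions:
Each of the 3 symbol leaves contributes 1 transition (1 symbol, 0 ε).
  qp → 3 transitions (2 symbol, 1 ε)
  qp ∪ r → 8 transitions (3 symbol, 5 ε)

8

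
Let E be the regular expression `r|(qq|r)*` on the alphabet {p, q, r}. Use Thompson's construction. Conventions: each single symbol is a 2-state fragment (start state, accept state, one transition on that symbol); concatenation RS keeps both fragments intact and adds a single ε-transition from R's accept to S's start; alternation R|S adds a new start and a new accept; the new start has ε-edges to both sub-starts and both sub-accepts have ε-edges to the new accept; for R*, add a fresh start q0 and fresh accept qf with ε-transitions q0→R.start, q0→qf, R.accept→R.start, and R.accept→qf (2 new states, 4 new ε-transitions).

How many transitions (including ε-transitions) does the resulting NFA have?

Bottom-up over the parse tree:
Each of the 4 symbol leaves contributes 1 transition (1 symbol, 0 ε).
  qq = 3 transitions (2 symbol, 1 ε)
  qq|r = 8 transitions (3 symbol, 5 ε)
  (qq|r)* = 12 transitions (3 symbol, 9 ε)
  r|(qq|r)* = 17 transitions (4 symbol, 13 ε)

17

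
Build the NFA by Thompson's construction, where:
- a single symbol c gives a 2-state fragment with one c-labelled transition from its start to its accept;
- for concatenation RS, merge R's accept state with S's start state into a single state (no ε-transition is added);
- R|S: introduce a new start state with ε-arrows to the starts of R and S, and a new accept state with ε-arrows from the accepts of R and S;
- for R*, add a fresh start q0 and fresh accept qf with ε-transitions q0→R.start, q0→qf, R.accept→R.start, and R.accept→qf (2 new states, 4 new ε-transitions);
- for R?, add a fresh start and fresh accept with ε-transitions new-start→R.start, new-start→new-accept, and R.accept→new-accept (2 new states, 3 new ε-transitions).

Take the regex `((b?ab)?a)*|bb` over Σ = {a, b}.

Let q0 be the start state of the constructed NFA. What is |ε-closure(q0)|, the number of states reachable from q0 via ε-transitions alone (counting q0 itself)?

10

Compute the ε-closure size of each fragment's start state recursively; a symbol fragment's start has no outgoing ε-edge, so its closure is just itself (size 1).
  b? → |ε-closure| = 1 (new start) + 1 (body) + 1 (new accept, via ε) = 3
  b?ab → the left operand accepts ε, so the closure extends into the next operand (the shared merged state is already counted); |ε-closure| = 3 + (1−1) = 3
  (b?ab)? → |ε-closure| = 1 (new start) + 3 (body) + 1 (new accept, via ε) = 5
  (b?ab)?a → the left operand accepts ε, so the closure extends into the next operand (the shared merged state is already counted); |ε-closure| = 5 + (1−1) = 5
  ((b?ab)?a)* → |ε-closure| = 1 (new start) + 5 (body) + 1 (new accept) = 7
  bb → |ε-closure| equals the left operand's closure size = 1 (its accept is not ε-reachable, so the closure stops there)
  ((b?ab)?a)*|bb → |ε-closure| = 1 (new start) + (7 + 1) + 1 (new accept, since some branch ε-reaches its own accept) = 10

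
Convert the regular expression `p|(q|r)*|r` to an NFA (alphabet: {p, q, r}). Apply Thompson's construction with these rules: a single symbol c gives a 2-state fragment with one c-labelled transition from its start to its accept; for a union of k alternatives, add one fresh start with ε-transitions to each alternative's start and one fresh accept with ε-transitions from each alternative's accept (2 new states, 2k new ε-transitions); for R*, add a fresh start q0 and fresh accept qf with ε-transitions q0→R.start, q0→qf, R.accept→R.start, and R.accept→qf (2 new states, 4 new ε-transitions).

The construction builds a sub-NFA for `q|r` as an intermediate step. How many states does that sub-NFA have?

6

Fragment for `q|r`:
Each of the 2 symbol leaves contributes a 2-state fragment.
  q|r = 6 states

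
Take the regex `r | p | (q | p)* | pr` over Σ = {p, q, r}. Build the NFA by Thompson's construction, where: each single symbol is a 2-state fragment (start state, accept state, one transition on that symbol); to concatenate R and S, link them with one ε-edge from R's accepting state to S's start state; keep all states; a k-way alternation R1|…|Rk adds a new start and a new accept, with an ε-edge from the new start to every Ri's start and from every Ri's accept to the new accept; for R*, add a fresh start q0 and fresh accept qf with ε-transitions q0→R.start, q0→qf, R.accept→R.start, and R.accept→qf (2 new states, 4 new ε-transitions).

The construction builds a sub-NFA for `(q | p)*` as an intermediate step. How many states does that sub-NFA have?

8

Fragment for `(q | p)*`:
Each of the 2 symbol leaves contributes a 2-state fragment.
  q | p → 6 states
  (q | p)* → 8 states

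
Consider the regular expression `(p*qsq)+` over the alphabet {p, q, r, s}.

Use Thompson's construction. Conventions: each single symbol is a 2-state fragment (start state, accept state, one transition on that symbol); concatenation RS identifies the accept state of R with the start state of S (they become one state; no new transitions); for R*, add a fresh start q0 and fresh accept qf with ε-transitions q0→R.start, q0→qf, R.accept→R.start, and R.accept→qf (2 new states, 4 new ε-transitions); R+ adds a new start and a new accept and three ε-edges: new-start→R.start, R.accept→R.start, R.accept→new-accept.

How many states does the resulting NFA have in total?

9

Building bottom-up:
Each of the 4 symbol leaves contributes a 2-state fragment.
  p* = 4 states
  p*qsq = 7 states
  (p*qsq)+ = 9 states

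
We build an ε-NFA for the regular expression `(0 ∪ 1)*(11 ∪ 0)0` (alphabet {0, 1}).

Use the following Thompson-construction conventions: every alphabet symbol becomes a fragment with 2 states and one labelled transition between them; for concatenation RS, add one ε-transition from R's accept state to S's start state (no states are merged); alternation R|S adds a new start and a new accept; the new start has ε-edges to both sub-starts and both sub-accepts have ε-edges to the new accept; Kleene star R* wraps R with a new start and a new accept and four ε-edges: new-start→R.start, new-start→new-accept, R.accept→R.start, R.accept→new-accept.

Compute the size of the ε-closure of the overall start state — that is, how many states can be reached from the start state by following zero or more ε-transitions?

Work bottom-up. For each fragment F, track |ε-closure(F.start)| and whether F's accept lies in that closure (i.e. whether F accepts ε). A single-symbol fragment has closure size 1 and does not accept ε.
  0 ∪ 1 : new start ε-reaches every alternative's start; none of them accept ε, so the new accept is not reached: |closure| = 1 + 1 + 1 = 3
  (0 ∪ 1)* : |closure| = 1 (new start) + 3 (body) + 1 (new accept) = 5
  11 : |closure| equals the left operand's closure size = 1 (its accept is not ε-reachable, so the closure stops there)
  11 ∪ 0 : new start ε-reaches every alternative's start; none of them accept ε, so the new accept is not reached: |closure| = 1 + 1 + 1 = 3
  (0 ∪ 1)*(11 ∪ 0)0 : |closure| = 5 + 3 = 8 (closure spills across the concat boundary because the left factor accepts ε)

8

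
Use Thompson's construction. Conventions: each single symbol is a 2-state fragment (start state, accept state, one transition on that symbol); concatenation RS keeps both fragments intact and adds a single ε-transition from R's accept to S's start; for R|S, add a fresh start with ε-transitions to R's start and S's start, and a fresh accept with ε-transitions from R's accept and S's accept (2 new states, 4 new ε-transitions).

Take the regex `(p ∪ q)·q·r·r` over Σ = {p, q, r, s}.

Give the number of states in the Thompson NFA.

12

By structural recursion:
Each of the 5 symbol leaves contributes a 2-state fragment.
  p ∪ q → 6 states
  (p ∪ q)·q·r·r → 12 states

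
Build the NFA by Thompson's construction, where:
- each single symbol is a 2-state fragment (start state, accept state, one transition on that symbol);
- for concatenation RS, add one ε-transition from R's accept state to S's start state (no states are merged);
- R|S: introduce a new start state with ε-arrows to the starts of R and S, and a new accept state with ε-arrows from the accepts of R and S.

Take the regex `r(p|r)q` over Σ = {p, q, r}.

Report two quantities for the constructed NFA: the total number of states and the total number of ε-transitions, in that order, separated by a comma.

10, 6

By structural recursion:
Each of the 4 symbol leaves contributes 2 states and 0 ε-transitions.
  p|r → 6 states, 4 ε-transitions
  r(p|r)q → 10 states, 6 ε-transitions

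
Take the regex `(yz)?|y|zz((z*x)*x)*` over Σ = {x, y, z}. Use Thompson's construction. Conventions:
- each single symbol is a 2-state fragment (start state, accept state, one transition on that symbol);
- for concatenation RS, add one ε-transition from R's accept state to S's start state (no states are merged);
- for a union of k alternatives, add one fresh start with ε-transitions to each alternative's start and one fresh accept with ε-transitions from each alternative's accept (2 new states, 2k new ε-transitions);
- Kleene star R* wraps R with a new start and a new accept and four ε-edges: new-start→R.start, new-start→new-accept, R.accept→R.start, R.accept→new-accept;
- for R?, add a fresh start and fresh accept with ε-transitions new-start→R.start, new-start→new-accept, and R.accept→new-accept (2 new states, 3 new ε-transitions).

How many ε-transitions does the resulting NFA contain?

26

Recursing over subexpressions:
Each of the 8 symbol leaves contributes 0 ε-transitions.
  yz → 1 ε-transition
  (yz)? → 4 ε-transitions
  z* → 4 ε-transitions
  z*x → 5 ε-transitions
  (z*x)* → 9 ε-transitions
  (z*x)*x → 10 ε-transitions
  ((z*x)*x)* → 14 ε-transitions
  zz((z*x)*x)* → 16 ε-transitions
  (yz)?|y|zz((z*x)*x)* → 26 ε-transitions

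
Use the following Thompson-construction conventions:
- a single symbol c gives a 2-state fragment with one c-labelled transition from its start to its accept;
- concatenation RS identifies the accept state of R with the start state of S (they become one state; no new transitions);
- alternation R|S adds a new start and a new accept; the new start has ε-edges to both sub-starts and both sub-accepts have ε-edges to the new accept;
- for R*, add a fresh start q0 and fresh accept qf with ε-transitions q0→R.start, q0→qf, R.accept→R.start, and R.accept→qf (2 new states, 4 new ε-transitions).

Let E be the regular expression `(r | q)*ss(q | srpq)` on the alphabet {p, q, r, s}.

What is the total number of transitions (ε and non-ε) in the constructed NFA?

21

Recursing over subexpressions:
Each of the 9 symbol leaves contributes 1 transition (1 symbol, 0 ε).
  r | q = 6 transitions (2 symbol, 4 ε)
  (r | q)* = 10 transitions (2 symbol, 8 ε)
  srpq = 4 transitions (4 symbol, 0 ε)
  q | srpq = 9 transitions (5 symbol, 4 ε)
  (r | q)*ss(q | srpq) = 21 transitions (9 symbol, 12 ε)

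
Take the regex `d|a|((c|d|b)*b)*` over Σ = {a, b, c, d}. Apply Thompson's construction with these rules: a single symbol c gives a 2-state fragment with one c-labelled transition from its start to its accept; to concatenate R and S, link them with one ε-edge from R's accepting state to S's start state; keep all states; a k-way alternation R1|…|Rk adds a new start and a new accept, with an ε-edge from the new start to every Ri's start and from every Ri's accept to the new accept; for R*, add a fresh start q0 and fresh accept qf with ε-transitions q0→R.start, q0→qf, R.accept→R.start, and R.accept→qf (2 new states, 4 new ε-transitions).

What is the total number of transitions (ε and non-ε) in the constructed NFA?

27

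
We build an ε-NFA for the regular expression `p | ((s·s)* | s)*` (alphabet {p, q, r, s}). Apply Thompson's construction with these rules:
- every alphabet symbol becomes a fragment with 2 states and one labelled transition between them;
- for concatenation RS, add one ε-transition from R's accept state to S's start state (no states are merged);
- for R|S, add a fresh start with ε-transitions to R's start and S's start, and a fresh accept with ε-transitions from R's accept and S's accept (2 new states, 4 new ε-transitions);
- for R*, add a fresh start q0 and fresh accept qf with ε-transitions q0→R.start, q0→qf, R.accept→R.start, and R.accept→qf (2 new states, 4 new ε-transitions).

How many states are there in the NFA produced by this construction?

16

Per subexpression:
Each of the 4 symbol leaves contributes a 2-state fragment.
  s·s — 4 states
  (s·s)* — 6 states
  (s·s)* | s — 10 states
  ((s·s)* | s)* — 12 states
  p | ((s·s)* | s)* — 16 states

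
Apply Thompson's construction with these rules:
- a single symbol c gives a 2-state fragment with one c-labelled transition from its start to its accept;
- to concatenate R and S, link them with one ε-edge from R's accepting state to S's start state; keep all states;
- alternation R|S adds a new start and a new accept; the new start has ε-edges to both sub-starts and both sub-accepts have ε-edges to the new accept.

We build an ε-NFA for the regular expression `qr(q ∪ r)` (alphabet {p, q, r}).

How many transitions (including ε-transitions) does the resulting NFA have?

10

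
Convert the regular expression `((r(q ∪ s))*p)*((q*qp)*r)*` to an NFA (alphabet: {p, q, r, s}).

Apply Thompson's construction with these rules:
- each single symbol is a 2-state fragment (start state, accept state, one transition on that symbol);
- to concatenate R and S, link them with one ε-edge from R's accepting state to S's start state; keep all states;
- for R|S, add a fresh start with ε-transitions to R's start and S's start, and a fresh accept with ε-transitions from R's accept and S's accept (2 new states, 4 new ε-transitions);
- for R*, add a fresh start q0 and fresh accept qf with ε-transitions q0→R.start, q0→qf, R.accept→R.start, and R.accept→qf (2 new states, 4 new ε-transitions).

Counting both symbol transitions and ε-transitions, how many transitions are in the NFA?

Per subexpression:
Each of the 8 symbol leaves contributes 1 transition (1 symbol, 0 ε).
  q ∪ s → 6 transitions (2 symbol, 4 ε)
  r(q ∪ s) → 8 transitions (3 symbol, 5 ε)
  (r(q ∪ s))* → 12 transitions (3 symbol, 9 ε)
  (r(q ∪ s))*p → 14 transitions (4 symbol, 10 ε)
  ((r(q ∪ s))*p)* → 18 transitions (4 symbol, 14 ε)
  q* → 5 transitions (1 symbol, 4 ε)
  q*qp → 9 transitions (3 symbol, 6 ε)
  (q*qp)* → 13 transitions (3 symbol, 10 ε)
  (q*qp)*r → 15 transitions (4 symbol, 11 ε)
  ((q*qp)*r)* → 19 transitions (4 symbol, 15 ε)
  ((r(q ∪ s))*p)*((q*qp)*r)* → 38 transitions (8 symbol, 30 ε)

38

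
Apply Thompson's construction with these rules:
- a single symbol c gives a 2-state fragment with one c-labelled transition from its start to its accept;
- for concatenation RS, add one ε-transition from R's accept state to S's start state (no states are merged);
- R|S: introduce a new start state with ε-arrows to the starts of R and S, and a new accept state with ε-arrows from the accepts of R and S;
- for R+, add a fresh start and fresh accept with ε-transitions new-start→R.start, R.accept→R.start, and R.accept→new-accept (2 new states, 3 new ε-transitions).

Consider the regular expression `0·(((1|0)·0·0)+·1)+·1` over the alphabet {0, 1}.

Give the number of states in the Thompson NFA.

20

Per subexpression:
Each of the 7 symbol leaves contributes a 2-state fragment.
  1|0 — 6 states
  (1|0)·0·0 — 10 states
  ((1|0)·0·0)+ — 12 states
  ((1|0)·0·0)+·1 — 14 states
  (((1|0)·0·0)+·1)+ — 16 states
  0·(((1|0)·0·0)+·1)+·1 — 20 states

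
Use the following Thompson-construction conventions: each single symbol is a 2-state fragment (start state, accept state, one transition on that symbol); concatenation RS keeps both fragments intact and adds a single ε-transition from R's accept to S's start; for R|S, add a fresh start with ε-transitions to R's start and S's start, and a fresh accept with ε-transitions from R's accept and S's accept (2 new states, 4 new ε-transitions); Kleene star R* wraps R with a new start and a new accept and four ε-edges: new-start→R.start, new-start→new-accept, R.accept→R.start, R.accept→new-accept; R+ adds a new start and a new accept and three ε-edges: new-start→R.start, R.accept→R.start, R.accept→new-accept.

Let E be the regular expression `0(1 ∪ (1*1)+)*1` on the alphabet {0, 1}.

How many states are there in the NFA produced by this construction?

Bottom-up over the parse tree:
Each of the 5 symbol leaves contributes a 2-state fragment.
  1* : 4 states
  1*1 : 6 states
  (1*1)+ : 8 states
  1 ∪ (1*1)+ : 12 states
  (1 ∪ (1*1)+)* : 14 states
  0(1 ∪ (1*1)+)*1 : 18 states

18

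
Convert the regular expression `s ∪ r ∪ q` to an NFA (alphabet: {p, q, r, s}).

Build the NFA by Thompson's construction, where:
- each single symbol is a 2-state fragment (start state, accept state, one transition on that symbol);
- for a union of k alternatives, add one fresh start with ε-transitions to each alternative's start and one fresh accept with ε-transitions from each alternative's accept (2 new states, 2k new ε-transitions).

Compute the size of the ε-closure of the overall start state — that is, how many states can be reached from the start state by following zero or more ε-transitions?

4

Work bottom-up. For each fragment F, track |ε-closure(F.start)| and whether F's accept lies in that closure (i.e. whether F accepts ε). A single-symbol fragment has closure size 1 and does not accept ε.
  s ∪ r ∪ q : C = 1 + 1 + 1 + 1 = 4 (the new accept is not ε-reachable since no branch accepts ε)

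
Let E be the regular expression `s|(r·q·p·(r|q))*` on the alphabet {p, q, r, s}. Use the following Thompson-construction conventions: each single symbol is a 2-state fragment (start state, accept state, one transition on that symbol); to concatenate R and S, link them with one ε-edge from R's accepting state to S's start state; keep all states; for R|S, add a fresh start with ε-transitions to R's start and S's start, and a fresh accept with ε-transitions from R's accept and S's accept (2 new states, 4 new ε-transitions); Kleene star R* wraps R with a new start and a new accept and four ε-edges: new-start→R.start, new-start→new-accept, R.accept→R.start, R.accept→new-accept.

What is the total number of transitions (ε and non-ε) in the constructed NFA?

By structural recursion:
Each of the 6 symbol leaves contributes 1 transition (1 symbol, 0 ε).
  r|q = 6 transitions (2 symbol, 4 ε)
  r·q·p·(r|q) = 12 transitions (5 symbol, 7 ε)
  (r·q·p·(r|q))* = 16 transitions (5 symbol, 11 ε)
  s|(r·q·p·(r|q))* = 21 transitions (6 symbol, 15 ε)

21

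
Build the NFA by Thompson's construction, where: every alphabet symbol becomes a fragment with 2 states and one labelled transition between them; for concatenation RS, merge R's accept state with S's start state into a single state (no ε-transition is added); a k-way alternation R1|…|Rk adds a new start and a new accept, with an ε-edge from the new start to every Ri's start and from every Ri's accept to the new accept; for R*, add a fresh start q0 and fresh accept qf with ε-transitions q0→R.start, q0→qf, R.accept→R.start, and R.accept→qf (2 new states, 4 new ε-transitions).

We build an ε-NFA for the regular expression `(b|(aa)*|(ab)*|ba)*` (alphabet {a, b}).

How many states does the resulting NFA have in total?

19

Bottom-up over the parse tree:
Each of the 7 symbol leaves contributes a 2-state fragment.
  aa — 3 states
  (aa)* — 5 states
  ab — 3 states
  (ab)* — 5 states
  ba — 3 states
  b|(aa)*|(ab)*|ba — 17 states
  (b|(aa)*|(ab)*|ba)* — 19 states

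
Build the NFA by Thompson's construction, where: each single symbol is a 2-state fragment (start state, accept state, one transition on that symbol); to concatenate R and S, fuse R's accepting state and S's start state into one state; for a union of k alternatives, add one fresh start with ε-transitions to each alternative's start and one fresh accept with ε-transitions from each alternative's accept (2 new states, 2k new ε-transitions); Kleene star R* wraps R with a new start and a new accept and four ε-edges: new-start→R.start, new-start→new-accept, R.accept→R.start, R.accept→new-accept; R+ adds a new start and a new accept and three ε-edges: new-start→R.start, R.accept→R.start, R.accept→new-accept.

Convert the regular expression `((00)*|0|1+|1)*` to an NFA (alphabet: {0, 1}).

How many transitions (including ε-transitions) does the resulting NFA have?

Recursing over subexpressions:
Each of the 5 symbol leaves contributes 1 transition (1 symbol, 0 ε).
  00 = 2 transitions (2 symbol, 0 ε)
  (00)* = 6 transitions (2 symbol, 4 ε)
  1+ = 4 transitions (1 symbol, 3 ε)
  (00)*|0|1+|1 = 20 transitions (5 symbol, 15 ε)
  ((00)*|0|1+|1)* = 24 transitions (5 symbol, 19 ε)

24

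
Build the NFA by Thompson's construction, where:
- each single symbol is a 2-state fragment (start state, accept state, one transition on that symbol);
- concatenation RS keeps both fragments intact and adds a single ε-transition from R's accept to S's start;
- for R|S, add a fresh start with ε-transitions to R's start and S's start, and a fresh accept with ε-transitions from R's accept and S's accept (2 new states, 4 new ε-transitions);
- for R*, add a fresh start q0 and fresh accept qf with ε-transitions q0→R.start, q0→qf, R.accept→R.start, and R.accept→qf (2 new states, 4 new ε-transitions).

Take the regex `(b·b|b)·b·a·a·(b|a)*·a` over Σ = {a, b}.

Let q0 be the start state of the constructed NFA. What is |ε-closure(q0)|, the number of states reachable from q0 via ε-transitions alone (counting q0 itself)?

3

Work bottom-up. For each fragment F, track |ε-closure(F.start)| and whether F's accept lies in that closure (i.e. whether F accepts ε). A single-symbol fragment has closure size 1 and does not accept ε.
  b·b : same as the first factor's closure: |ε-closure| = 1
  b·b|b : |ε-closure| = 1 + 1 + 1 = 3 (the new accept is not ε-reachable since no branch accepts ε)
  b|a : new start ε-reaches every alternative's start; none of them accept ε, so the new accept is not reached: |ε-closure| = 1 + 1 + 1 = 3
  (b|a)* : |ε-closure| = 1 (new start) + 3 (body) + 1 (new accept) = 5
  (b·b|b)·b·a·a·(b|a)*·a : same as the first factor's closure: |ε-closure| = 3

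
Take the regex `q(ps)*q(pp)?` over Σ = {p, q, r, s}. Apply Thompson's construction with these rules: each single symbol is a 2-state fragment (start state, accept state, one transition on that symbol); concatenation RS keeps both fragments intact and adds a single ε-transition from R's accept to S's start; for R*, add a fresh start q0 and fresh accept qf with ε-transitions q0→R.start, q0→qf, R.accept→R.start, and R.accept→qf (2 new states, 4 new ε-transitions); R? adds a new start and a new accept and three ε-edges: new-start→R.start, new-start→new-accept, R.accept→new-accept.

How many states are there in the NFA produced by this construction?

16

Bottom-up over the parse tree:
Each of the 6 symbol leaves contributes a 2-state fragment.
  ps → 4 states
  (ps)* → 6 states
  pp → 4 states
  (pp)? → 6 states
  q(ps)*q(pp)? → 16 states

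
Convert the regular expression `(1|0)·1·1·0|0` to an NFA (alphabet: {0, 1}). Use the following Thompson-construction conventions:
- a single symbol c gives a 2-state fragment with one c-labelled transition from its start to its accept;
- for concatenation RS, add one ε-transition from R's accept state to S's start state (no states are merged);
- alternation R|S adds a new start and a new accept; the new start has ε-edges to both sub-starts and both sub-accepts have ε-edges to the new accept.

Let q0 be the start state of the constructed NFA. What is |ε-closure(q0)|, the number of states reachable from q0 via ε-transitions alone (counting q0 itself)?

5

Let C(F) = |ε-closure(F.start)| within fragment F, and note whether F accepts ε. Symbol fragments have C = 1 and do not accept ε. Then:
  1|0 : C = 1 + 1 + 1 = 3 (the new accept is not ε-reachable since no branch accepts ε)
  (1|0)·1·1·0 : C equals the left operand's closure size = 3 (its accept is not ε-reachable, so the closure stops there)
  (1|0)·1·1·0|0 : C = 1 + 3 + 1 = 5 (the new accept is not ε-reachable since no branch accepts ε)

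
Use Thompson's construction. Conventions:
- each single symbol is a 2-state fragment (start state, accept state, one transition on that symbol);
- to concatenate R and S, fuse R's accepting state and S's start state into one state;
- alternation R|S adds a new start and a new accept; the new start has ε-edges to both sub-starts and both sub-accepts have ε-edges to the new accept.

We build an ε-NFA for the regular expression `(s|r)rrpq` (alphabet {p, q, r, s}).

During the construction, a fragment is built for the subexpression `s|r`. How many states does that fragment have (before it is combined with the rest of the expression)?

6

Fragment for `s|r`:
Each of the 2 symbol leaves contributes a 2-state fragment.
  s|r = 6 states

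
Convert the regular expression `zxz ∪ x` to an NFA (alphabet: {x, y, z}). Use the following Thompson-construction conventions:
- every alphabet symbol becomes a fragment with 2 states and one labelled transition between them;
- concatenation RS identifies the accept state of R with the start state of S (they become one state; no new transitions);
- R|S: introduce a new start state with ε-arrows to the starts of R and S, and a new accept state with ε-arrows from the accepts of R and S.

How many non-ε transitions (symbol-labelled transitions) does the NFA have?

4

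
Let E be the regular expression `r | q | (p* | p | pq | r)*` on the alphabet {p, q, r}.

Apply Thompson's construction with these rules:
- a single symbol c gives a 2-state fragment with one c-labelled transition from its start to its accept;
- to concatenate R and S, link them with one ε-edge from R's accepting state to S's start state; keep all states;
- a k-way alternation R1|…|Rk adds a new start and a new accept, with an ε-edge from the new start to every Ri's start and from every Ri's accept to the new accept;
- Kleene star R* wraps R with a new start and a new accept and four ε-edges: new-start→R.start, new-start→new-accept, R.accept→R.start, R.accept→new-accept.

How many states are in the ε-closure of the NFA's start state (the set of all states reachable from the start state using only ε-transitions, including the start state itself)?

Compute the ε-closure size of each fragment's start state recursively; a symbol fragment's start has no outgoing ε-edge, so its closure is just itself (size 1).
  p* → new start has ε-edges to the inner start and to the new accept, so |ε-closure| = 2 + 1 = 3
  pq → same as the first factor's closure: |ε-closure| = 1
  p* | p | pq | r → new start ε-reaches every alternative's start; at least one alternative accepts ε, so the union's new accept is reached too: |ε-closure| = 1 + 3 + 1 + 1 + 1 + 1 = 8
  (p* | p | pq | r)* → the star's fresh start ε-reaches both the body's start and the fresh accept: |ε-closure| = 2 + 8 = 10
  r | q | (p* | p | pq | r)* → |ε-closure| = 1 (new start) + (1 + 1 + 10) + 1 (new accept, since some branch ε-reaches its own accept) = 14

14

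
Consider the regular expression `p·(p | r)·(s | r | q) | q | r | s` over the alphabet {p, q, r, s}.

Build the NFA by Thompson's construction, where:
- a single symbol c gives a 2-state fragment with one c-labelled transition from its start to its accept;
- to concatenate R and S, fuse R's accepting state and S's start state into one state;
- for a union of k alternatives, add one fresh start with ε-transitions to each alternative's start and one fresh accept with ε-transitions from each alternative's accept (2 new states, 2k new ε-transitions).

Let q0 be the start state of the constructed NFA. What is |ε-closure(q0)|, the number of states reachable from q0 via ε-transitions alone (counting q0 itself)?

5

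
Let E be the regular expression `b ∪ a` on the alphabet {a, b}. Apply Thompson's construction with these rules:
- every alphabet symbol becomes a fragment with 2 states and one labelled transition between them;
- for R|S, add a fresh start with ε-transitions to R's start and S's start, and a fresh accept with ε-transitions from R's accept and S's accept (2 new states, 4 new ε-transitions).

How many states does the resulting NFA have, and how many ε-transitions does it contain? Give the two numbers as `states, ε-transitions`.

6, 4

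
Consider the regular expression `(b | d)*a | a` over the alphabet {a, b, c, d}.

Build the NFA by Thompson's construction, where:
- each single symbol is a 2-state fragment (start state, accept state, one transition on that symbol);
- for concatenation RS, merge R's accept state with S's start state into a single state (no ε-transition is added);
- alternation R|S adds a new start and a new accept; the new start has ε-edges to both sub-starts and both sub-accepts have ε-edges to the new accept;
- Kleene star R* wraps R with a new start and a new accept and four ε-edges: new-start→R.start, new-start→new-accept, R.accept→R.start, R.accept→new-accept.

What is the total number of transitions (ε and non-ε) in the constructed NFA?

16

Building bottom-up:
Each of the 4 symbol leaves contributes 1 transition (1 symbol, 0 ε).
  b | d — 6 transitions (2 symbol, 4 ε)
  (b | d)* — 10 transitions (2 symbol, 8 ε)
  (b | d)*a — 11 transitions (3 symbol, 8 ε)
  (b | d)*a | a — 16 transitions (4 symbol, 12 ε)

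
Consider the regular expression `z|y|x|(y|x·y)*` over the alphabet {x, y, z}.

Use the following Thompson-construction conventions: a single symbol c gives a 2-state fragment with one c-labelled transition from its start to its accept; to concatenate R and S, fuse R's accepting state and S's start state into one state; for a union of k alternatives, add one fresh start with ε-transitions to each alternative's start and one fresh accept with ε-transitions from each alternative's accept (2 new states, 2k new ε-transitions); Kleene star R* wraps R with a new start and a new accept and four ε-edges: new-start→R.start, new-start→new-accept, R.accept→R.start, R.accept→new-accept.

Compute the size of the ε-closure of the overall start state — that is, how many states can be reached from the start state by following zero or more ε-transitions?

10

Work bottom-up. For each fragment F, track |ε-closure(F.start)| and whether F's accept lies in that closure (i.e. whether F accepts ε). A single-symbol fragment has closure size 1 and does not accept ε.
  x·y — same as the first factor's closure: |closure| = 1
  y|x·y — new start ε-reaches every alternative's start; none of them accept ε, so the new accept is not reached: |closure| = 1 + 1 + 1 = 3
  (y|x·y)* — new start has ε-edges to the inner start and to the new accept, so |closure| = 2 + 3 = 5
  z|y|x|(y|x·y)* — new start ε-reaches every alternative's start; at least one alternative accepts ε, so the union's new accept is reached too: |closure| = 1 + 1 + 1 + 1 + 5 + 1 = 10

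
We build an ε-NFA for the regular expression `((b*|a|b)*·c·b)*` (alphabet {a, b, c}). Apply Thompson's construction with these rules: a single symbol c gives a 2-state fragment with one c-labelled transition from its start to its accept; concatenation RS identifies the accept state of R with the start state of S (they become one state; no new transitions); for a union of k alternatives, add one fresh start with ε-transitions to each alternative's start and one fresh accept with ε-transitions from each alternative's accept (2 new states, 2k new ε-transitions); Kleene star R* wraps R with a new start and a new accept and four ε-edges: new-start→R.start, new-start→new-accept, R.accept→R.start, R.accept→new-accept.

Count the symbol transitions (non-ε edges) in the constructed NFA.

5

Per subexpression:
Each of the 5 symbol leaves contributes exactly 1 symbol transition.
  b* = 1 symbol transition
  b*|a|b = 3 symbol transitions
  (b*|a|b)* = 3 symbol transitions
  (b*|a|b)*·c·b = 5 symbol transitions
  ((b*|a|b)*·c·b)* = 5 symbol transitions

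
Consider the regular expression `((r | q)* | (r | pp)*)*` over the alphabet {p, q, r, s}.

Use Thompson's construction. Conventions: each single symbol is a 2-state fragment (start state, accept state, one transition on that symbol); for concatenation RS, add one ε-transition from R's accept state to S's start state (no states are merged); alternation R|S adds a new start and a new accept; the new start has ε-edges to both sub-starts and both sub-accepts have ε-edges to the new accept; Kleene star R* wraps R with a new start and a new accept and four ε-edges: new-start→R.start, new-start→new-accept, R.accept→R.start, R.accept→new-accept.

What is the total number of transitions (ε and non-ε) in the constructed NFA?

Per subexpression:
Each of the 5 symbol leaves contributes 1 transition (1 symbol, 0 ε).
  r | q = 6 transitions (2 symbol, 4 ε)
  (r | q)* = 10 transitions (2 symbol, 8 ε)
  pp = 3 transitions (2 symbol, 1 ε)
  r | pp = 8 transitions (3 symbol, 5 ε)
  (r | pp)* = 12 transitions (3 symbol, 9 ε)
  (r | q)* | (r | pp)* = 26 transitions (5 symbol, 21 ε)
  ((r | q)* | (r | pp)*)* = 30 transitions (5 symbol, 25 ε)

30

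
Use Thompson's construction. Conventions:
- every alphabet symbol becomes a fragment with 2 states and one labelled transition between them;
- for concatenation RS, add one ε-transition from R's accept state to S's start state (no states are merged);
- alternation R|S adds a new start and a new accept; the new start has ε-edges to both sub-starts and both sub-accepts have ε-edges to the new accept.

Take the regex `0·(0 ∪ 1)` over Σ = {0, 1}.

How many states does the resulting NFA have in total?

Bottom-up over the parse tree:
Each of the 3 symbol leaves contributes a 2-state fragment.
  0 ∪ 1 = 6 states
  0·(0 ∪ 1) = 8 states

8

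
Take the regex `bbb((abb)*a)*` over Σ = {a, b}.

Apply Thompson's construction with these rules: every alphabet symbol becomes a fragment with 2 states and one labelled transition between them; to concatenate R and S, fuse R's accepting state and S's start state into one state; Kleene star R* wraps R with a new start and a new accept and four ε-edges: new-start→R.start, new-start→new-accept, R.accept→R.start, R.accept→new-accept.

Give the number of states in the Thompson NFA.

Building bottom-up:
Each of the 7 symbol leaves contributes a 2-state fragment.
  abb : 4 states
  (abb)* : 6 states
  (abb)*a : 7 states
  ((abb)*a)* : 9 states
  bbb((abb)*a)* : 12 states

12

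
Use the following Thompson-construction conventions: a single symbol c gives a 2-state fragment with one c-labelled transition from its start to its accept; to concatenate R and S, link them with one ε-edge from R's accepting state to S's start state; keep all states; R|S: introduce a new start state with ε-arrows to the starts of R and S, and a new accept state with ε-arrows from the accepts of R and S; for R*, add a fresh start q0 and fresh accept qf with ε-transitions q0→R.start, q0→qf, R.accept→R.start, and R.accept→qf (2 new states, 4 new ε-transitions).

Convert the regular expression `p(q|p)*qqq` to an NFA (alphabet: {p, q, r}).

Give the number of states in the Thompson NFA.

Bottom-up over the parse tree:
Each of the 6 symbol leaves contributes a 2-state fragment.
  q|p : 6 states
  (q|p)* : 8 states
  p(q|p)*qqq : 16 states

16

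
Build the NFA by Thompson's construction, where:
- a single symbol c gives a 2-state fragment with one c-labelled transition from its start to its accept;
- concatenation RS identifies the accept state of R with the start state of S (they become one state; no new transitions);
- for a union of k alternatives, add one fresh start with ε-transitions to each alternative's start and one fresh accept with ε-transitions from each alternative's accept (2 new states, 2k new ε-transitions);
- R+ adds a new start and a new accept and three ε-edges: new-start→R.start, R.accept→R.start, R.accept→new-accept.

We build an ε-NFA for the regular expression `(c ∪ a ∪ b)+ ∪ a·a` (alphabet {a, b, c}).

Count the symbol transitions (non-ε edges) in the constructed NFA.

5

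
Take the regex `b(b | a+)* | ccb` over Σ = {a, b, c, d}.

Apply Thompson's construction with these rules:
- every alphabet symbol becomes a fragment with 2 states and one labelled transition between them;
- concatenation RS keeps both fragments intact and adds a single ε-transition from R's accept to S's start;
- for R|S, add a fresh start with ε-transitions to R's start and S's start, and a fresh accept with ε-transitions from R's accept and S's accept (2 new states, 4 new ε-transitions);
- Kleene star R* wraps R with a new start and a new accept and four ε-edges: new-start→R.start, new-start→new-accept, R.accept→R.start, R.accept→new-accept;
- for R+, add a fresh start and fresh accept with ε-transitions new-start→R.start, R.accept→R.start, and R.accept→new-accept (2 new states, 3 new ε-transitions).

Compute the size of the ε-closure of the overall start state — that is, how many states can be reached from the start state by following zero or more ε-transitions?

3

Work bottom-up. For each fragment F, track |ε-closure(F.start)| and whether F's accept lies in that closure (i.e. whether F accepts ε). A single-symbol fragment has closure size 1 and does not accept ε.
  a+ → |closure| = 1 + 1 = 2 (the body doesn't accept ε, so the new accept is not reached)
  b | a+ → new start ε-reaches every alternative's start; none of them accept ε, so the new accept is not reached: |closure| = 1 + 1 + 2 = 4
  (b | a+)* → new start has ε-edges to the inner start and to the new accept, so |closure| = 2 + 4 = 6
  b(b | a+)* → |closure| equals the left operand's closure size = 1 (its accept is not ε-reachable, so the closure stops there)
  ccb → |closure| equals the left operand's closure size = 1 (its accept is not ε-reachable, so the closure stops there)
  b(b | a+)* | ccb → |closure| = 1 + 1 + 1 = 3 (the new accept is not ε-reachable since no branch accepts ε)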